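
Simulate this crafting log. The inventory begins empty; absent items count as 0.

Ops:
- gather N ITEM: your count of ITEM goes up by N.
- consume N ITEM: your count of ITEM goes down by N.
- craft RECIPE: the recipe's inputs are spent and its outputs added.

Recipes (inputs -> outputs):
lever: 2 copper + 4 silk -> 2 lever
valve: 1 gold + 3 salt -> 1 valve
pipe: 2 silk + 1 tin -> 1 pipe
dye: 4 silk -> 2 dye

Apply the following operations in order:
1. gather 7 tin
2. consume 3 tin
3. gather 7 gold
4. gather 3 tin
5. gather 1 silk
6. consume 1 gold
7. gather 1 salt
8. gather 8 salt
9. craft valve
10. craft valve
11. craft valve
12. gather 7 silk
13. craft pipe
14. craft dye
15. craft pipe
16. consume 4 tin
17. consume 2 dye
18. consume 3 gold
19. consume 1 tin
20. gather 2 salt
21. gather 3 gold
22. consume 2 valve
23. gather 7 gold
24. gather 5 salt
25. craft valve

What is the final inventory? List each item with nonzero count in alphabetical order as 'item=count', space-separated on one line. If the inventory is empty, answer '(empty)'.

After 1 (gather 7 tin): tin=7
After 2 (consume 3 tin): tin=4
After 3 (gather 7 gold): gold=7 tin=4
After 4 (gather 3 tin): gold=7 tin=7
After 5 (gather 1 silk): gold=7 silk=1 tin=7
After 6 (consume 1 gold): gold=6 silk=1 tin=7
After 7 (gather 1 salt): gold=6 salt=1 silk=1 tin=7
After 8 (gather 8 salt): gold=6 salt=9 silk=1 tin=7
After 9 (craft valve): gold=5 salt=6 silk=1 tin=7 valve=1
After 10 (craft valve): gold=4 salt=3 silk=1 tin=7 valve=2
After 11 (craft valve): gold=3 silk=1 tin=7 valve=3
After 12 (gather 7 silk): gold=3 silk=8 tin=7 valve=3
After 13 (craft pipe): gold=3 pipe=1 silk=6 tin=6 valve=3
After 14 (craft dye): dye=2 gold=3 pipe=1 silk=2 tin=6 valve=3
After 15 (craft pipe): dye=2 gold=3 pipe=2 tin=5 valve=3
After 16 (consume 4 tin): dye=2 gold=3 pipe=2 tin=1 valve=3
After 17 (consume 2 dye): gold=3 pipe=2 tin=1 valve=3
After 18 (consume 3 gold): pipe=2 tin=1 valve=3
After 19 (consume 1 tin): pipe=2 valve=3
After 20 (gather 2 salt): pipe=2 salt=2 valve=3
After 21 (gather 3 gold): gold=3 pipe=2 salt=2 valve=3
After 22 (consume 2 valve): gold=3 pipe=2 salt=2 valve=1
After 23 (gather 7 gold): gold=10 pipe=2 salt=2 valve=1
After 24 (gather 5 salt): gold=10 pipe=2 salt=7 valve=1
After 25 (craft valve): gold=9 pipe=2 salt=4 valve=2

Answer: gold=9 pipe=2 salt=4 valve=2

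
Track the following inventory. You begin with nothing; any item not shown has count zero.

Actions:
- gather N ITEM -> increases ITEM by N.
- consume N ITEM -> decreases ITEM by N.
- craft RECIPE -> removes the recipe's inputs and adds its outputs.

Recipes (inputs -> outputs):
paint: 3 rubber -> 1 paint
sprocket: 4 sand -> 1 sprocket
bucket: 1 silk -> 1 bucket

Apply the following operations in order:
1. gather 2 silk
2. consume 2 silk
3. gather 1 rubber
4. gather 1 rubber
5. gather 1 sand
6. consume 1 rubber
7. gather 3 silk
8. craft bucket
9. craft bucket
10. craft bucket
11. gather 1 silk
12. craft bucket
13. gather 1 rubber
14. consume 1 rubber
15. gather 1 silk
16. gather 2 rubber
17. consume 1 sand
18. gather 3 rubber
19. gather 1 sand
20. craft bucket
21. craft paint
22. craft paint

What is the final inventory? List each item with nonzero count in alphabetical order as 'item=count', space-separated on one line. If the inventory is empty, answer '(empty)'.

Answer: bucket=5 paint=2 sand=1

Derivation:
After 1 (gather 2 silk): silk=2
After 2 (consume 2 silk): (empty)
After 3 (gather 1 rubber): rubber=1
After 4 (gather 1 rubber): rubber=2
After 5 (gather 1 sand): rubber=2 sand=1
After 6 (consume 1 rubber): rubber=1 sand=1
After 7 (gather 3 silk): rubber=1 sand=1 silk=3
After 8 (craft bucket): bucket=1 rubber=1 sand=1 silk=2
After 9 (craft bucket): bucket=2 rubber=1 sand=1 silk=1
After 10 (craft bucket): bucket=3 rubber=1 sand=1
After 11 (gather 1 silk): bucket=3 rubber=1 sand=1 silk=1
After 12 (craft bucket): bucket=4 rubber=1 sand=1
After 13 (gather 1 rubber): bucket=4 rubber=2 sand=1
After 14 (consume 1 rubber): bucket=4 rubber=1 sand=1
After 15 (gather 1 silk): bucket=4 rubber=1 sand=1 silk=1
After 16 (gather 2 rubber): bucket=4 rubber=3 sand=1 silk=1
After 17 (consume 1 sand): bucket=4 rubber=3 silk=1
After 18 (gather 3 rubber): bucket=4 rubber=6 silk=1
After 19 (gather 1 sand): bucket=4 rubber=6 sand=1 silk=1
After 20 (craft bucket): bucket=5 rubber=6 sand=1
After 21 (craft paint): bucket=5 paint=1 rubber=3 sand=1
After 22 (craft paint): bucket=5 paint=2 sand=1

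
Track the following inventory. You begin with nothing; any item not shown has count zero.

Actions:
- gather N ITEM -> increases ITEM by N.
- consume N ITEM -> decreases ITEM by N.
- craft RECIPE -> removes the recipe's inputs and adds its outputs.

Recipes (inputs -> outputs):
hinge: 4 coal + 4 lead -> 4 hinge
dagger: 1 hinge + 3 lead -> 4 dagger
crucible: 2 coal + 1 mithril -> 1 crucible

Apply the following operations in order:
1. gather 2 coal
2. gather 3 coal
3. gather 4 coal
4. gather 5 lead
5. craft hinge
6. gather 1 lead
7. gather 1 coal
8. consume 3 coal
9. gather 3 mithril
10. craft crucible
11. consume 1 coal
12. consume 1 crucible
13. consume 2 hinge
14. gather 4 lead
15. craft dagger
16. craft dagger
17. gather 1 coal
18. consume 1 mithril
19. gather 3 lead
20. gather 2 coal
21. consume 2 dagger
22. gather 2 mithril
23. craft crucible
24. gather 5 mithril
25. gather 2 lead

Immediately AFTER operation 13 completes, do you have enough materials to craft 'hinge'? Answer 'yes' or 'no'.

After 1 (gather 2 coal): coal=2
After 2 (gather 3 coal): coal=5
After 3 (gather 4 coal): coal=9
After 4 (gather 5 lead): coal=9 lead=5
After 5 (craft hinge): coal=5 hinge=4 lead=1
After 6 (gather 1 lead): coal=5 hinge=4 lead=2
After 7 (gather 1 coal): coal=6 hinge=4 lead=2
After 8 (consume 3 coal): coal=3 hinge=4 lead=2
After 9 (gather 3 mithril): coal=3 hinge=4 lead=2 mithril=3
After 10 (craft crucible): coal=1 crucible=1 hinge=4 lead=2 mithril=2
After 11 (consume 1 coal): crucible=1 hinge=4 lead=2 mithril=2
After 12 (consume 1 crucible): hinge=4 lead=2 mithril=2
After 13 (consume 2 hinge): hinge=2 lead=2 mithril=2

Answer: no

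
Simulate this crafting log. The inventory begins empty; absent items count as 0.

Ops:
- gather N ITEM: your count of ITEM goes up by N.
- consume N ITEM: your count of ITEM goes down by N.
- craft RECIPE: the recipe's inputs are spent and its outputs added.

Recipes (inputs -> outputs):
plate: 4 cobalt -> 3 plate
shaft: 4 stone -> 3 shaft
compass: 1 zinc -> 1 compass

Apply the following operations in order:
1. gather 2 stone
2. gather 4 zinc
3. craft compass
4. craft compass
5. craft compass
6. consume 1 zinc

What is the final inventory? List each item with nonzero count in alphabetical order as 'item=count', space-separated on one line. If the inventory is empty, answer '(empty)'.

After 1 (gather 2 stone): stone=2
After 2 (gather 4 zinc): stone=2 zinc=4
After 3 (craft compass): compass=1 stone=2 zinc=3
After 4 (craft compass): compass=2 stone=2 zinc=2
After 5 (craft compass): compass=3 stone=2 zinc=1
After 6 (consume 1 zinc): compass=3 stone=2

Answer: compass=3 stone=2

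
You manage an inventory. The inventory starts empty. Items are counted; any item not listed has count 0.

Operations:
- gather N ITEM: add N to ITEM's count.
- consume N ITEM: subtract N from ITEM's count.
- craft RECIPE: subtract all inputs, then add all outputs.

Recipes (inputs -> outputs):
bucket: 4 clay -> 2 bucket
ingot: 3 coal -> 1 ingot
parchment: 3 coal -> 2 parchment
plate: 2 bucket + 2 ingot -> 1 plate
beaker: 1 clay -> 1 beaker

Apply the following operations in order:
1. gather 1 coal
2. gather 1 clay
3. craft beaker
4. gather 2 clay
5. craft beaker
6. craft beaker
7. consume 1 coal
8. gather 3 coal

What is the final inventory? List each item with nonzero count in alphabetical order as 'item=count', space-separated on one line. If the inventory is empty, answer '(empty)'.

After 1 (gather 1 coal): coal=1
After 2 (gather 1 clay): clay=1 coal=1
After 3 (craft beaker): beaker=1 coal=1
After 4 (gather 2 clay): beaker=1 clay=2 coal=1
After 5 (craft beaker): beaker=2 clay=1 coal=1
After 6 (craft beaker): beaker=3 coal=1
After 7 (consume 1 coal): beaker=3
After 8 (gather 3 coal): beaker=3 coal=3

Answer: beaker=3 coal=3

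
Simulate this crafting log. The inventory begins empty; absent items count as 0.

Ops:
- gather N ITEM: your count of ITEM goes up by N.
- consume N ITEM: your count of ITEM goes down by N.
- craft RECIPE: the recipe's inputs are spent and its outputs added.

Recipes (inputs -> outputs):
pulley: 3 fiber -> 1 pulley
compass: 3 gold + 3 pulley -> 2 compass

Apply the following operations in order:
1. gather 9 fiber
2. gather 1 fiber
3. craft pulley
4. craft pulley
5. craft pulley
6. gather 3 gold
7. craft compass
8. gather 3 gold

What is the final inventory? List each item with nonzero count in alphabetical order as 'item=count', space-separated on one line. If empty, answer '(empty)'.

Answer: compass=2 fiber=1 gold=3

Derivation:
After 1 (gather 9 fiber): fiber=9
After 2 (gather 1 fiber): fiber=10
After 3 (craft pulley): fiber=7 pulley=1
After 4 (craft pulley): fiber=4 pulley=2
After 5 (craft pulley): fiber=1 pulley=3
After 6 (gather 3 gold): fiber=1 gold=3 pulley=3
After 7 (craft compass): compass=2 fiber=1
After 8 (gather 3 gold): compass=2 fiber=1 gold=3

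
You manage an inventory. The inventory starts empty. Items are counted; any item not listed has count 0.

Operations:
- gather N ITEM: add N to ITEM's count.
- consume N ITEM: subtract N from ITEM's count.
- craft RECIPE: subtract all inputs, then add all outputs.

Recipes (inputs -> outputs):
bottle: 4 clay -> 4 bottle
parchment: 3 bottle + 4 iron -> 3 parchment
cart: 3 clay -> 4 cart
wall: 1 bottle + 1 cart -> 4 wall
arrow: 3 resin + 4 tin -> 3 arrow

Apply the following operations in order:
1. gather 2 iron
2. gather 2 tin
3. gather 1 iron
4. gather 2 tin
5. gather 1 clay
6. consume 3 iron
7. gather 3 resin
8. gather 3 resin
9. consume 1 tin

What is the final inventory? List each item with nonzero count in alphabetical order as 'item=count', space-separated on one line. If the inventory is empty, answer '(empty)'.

After 1 (gather 2 iron): iron=2
After 2 (gather 2 tin): iron=2 tin=2
After 3 (gather 1 iron): iron=3 tin=2
After 4 (gather 2 tin): iron=3 tin=4
After 5 (gather 1 clay): clay=1 iron=3 tin=4
After 6 (consume 3 iron): clay=1 tin=4
After 7 (gather 3 resin): clay=1 resin=3 tin=4
After 8 (gather 3 resin): clay=1 resin=6 tin=4
After 9 (consume 1 tin): clay=1 resin=6 tin=3

Answer: clay=1 resin=6 tin=3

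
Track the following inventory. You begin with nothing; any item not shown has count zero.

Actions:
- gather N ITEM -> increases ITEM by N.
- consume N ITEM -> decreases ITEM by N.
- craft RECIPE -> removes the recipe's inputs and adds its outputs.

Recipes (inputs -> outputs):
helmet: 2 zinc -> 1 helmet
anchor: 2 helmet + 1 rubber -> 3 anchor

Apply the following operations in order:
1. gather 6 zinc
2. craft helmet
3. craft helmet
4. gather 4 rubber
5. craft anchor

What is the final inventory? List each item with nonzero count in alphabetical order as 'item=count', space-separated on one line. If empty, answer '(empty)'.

Answer: anchor=3 rubber=3 zinc=2

Derivation:
After 1 (gather 6 zinc): zinc=6
After 2 (craft helmet): helmet=1 zinc=4
After 3 (craft helmet): helmet=2 zinc=2
After 4 (gather 4 rubber): helmet=2 rubber=4 zinc=2
After 5 (craft anchor): anchor=3 rubber=3 zinc=2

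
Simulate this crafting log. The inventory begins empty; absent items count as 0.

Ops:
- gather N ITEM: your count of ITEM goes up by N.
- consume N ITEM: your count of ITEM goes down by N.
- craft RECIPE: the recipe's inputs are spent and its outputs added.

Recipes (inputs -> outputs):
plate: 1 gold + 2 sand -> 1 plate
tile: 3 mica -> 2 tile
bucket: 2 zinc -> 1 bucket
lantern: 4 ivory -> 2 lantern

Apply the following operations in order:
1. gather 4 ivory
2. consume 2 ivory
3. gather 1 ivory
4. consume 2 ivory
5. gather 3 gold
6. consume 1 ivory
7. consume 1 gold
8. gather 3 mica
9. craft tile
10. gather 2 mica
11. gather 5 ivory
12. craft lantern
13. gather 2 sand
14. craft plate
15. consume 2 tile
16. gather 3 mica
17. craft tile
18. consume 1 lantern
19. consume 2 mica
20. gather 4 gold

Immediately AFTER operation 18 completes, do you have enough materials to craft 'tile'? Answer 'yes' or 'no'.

After 1 (gather 4 ivory): ivory=4
After 2 (consume 2 ivory): ivory=2
After 3 (gather 1 ivory): ivory=3
After 4 (consume 2 ivory): ivory=1
After 5 (gather 3 gold): gold=3 ivory=1
After 6 (consume 1 ivory): gold=3
After 7 (consume 1 gold): gold=2
After 8 (gather 3 mica): gold=2 mica=3
After 9 (craft tile): gold=2 tile=2
After 10 (gather 2 mica): gold=2 mica=2 tile=2
After 11 (gather 5 ivory): gold=2 ivory=5 mica=2 tile=2
After 12 (craft lantern): gold=2 ivory=1 lantern=2 mica=2 tile=2
After 13 (gather 2 sand): gold=2 ivory=1 lantern=2 mica=2 sand=2 tile=2
After 14 (craft plate): gold=1 ivory=1 lantern=2 mica=2 plate=1 tile=2
After 15 (consume 2 tile): gold=1 ivory=1 lantern=2 mica=2 plate=1
After 16 (gather 3 mica): gold=1 ivory=1 lantern=2 mica=5 plate=1
After 17 (craft tile): gold=1 ivory=1 lantern=2 mica=2 plate=1 tile=2
After 18 (consume 1 lantern): gold=1 ivory=1 lantern=1 mica=2 plate=1 tile=2

Answer: no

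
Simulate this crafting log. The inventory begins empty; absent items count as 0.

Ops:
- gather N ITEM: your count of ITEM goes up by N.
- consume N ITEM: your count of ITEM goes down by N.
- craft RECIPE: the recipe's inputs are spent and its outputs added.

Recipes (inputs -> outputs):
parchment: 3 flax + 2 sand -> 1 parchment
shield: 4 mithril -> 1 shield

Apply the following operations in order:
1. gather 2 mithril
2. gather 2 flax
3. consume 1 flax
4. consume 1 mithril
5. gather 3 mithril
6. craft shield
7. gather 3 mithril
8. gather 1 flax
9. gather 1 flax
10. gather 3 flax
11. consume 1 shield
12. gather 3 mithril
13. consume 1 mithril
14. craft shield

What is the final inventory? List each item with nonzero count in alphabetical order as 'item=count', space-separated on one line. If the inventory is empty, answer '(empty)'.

After 1 (gather 2 mithril): mithril=2
After 2 (gather 2 flax): flax=2 mithril=2
After 3 (consume 1 flax): flax=1 mithril=2
After 4 (consume 1 mithril): flax=1 mithril=1
After 5 (gather 3 mithril): flax=1 mithril=4
After 6 (craft shield): flax=1 shield=1
After 7 (gather 3 mithril): flax=1 mithril=3 shield=1
After 8 (gather 1 flax): flax=2 mithril=3 shield=1
After 9 (gather 1 flax): flax=3 mithril=3 shield=1
After 10 (gather 3 flax): flax=6 mithril=3 shield=1
After 11 (consume 1 shield): flax=6 mithril=3
After 12 (gather 3 mithril): flax=6 mithril=6
After 13 (consume 1 mithril): flax=6 mithril=5
After 14 (craft shield): flax=6 mithril=1 shield=1

Answer: flax=6 mithril=1 shield=1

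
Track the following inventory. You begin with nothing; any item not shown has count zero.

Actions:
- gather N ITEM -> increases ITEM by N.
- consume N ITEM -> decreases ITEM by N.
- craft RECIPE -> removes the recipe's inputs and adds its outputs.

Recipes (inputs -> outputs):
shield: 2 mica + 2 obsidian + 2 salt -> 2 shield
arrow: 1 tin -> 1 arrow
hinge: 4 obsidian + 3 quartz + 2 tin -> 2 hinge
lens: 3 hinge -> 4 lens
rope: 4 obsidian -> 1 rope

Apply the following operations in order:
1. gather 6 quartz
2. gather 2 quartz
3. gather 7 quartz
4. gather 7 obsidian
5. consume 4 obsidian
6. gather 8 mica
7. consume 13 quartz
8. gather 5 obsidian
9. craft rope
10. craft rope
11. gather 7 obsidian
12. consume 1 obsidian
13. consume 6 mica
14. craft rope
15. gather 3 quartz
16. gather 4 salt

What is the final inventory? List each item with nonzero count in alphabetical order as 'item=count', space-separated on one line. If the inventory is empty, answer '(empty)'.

After 1 (gather 6 quartz): quartz=6
After 2 (gather 2 quartz): quartz=8
After 3 (gather 7 quartz): quartz=15
After 4 (gather 7 obsidian): obsidian=7 quartz=15
After 5 (consume 4 obsidian): obsidian=3 quartz=15
After 6 (gather 8 mica): mica=8 obsidian=3 quartz=15
After 7 (consume 13 quartz): mica=8 obsidian=3 quartz=2
After 8 (gather 5 obsidian): mica=8 obsidian=8 quartz=2
After 9 (craft rope): mica=8 obsidian=4 quartz=2 rope=1
After 10 (craft rope): mica=8 quartz=2 rope=2
After 11 (gather 7 obsidian): mica=8 obsidian=7 quartz=2 rope=2
After 12 (consume 1 obsidian): mica=8 obsidian=6 quartz=2 rope=2
After 13 (consume 6 mica): mica=2 obsidian=6 quartz=2 rope=2
After 14 (craft rope): mica=2 obsidian=2 quartz=2 rope=3
After 15 (gather 3 quartz): mica=2 obsidian=2 quartz=5 rope=3
After 16 (gather 4 salt): mica=2 obsidian=2 quartz=5 rope=3 salt=4

Answer: mica=2 obsidian=2 quartz=5 rope=3 salt=4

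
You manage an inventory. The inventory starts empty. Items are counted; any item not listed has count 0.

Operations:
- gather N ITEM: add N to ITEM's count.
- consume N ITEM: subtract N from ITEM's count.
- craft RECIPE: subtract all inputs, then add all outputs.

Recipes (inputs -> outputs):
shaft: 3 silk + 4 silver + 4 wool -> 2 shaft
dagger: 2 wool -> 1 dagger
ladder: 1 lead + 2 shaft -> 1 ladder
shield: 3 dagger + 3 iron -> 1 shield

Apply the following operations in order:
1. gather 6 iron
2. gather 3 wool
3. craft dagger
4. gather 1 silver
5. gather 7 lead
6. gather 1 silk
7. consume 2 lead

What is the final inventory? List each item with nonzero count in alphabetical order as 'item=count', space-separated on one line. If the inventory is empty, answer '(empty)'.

Answer: dagger=1 iron=6 lead=5 silk=1 silver=1 wool=1

Derivation:
After 1 (gather 6 iron): iron=6
After 2 (gather 3 wool): iron=6 wool=3
After 3 (craft dagger): dagger=1 iron=6 wool=1
After 4 (gather 1 silver): dagger=1 iron=6 silver=1 wool=1
After 5 (gather 7 lead): dagger=1 iron=6 lead=7 silver=1 wool=1
After 6 (gather 1 silk): dagger=1 iron=6 lead=7 silk=1 silver=1 wool=1
After 7 (consume 2 lead): dagger=1 iron=6 lead=5 silk=1 silver=1 wool=1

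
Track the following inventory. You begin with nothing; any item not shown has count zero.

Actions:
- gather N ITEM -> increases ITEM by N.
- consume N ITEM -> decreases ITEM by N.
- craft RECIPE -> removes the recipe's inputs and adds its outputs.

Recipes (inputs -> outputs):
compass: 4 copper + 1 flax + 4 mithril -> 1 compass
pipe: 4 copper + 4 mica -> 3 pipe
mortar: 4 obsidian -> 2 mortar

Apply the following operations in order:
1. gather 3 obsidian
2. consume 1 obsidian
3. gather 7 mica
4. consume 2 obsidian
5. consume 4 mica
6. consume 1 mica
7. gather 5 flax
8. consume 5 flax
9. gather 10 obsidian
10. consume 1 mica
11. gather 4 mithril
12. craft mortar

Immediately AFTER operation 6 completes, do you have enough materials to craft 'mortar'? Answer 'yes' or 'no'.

After 1 (gather 3 obsidian): obsidian=3
After 2 (consume 1 obsidian): obsidian=2
After 3 (gather 7 mica): mica=7 obsidian=2
After 4 (consume 2 obsidian): mica=7
After 5 (consume 4 mica): mica=3
After 6 (consume 1 mica): mica=2

Answer: no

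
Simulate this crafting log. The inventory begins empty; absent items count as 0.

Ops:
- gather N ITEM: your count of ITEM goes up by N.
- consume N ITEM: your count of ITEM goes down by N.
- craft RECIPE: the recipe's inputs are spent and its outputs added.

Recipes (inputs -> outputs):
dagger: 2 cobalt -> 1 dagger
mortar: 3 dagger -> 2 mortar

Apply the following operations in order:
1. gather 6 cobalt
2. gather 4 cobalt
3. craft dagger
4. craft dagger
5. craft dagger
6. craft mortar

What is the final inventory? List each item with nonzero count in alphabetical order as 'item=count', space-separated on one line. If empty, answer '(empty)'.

Answer: cobalt=4 mortar=2

Derivation:
After 1 (gather 6 cobalt): cobalt=6
After 2 (gather 4 cobalt): cobalt=10
After 3 (craft dagger): cobalt=8 dagger=1
After 4 (craft dagger): cobalt=6 dagger=2
After 5 (craft dagger): cobalt=4 dagger=3
After 6 (craft mortar): cobalt=4 mortar=2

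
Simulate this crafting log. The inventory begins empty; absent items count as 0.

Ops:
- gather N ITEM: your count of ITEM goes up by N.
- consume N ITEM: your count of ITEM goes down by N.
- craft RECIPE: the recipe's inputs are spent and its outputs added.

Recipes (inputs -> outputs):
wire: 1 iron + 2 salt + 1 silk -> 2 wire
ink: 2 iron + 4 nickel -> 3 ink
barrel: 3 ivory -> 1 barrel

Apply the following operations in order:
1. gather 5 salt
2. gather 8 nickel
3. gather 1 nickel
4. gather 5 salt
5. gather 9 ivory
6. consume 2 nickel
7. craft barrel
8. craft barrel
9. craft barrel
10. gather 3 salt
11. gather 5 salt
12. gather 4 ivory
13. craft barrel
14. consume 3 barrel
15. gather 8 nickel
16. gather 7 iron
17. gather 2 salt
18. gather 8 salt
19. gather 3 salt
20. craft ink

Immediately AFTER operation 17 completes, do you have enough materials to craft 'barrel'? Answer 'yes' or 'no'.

Answer: no

Derivation:
After 1 (gather 5 salt): salt=5
After 2 (gather 8 nickel): nickel=8 salt=5
After 3 (gather 1 nickel): nickel=9 salt=5
After 4 (gather 5 salt): nickel=9 salt=10
After 5 (gather 9 ivory): ivory=9 nickel=9 salt=10
After 6 (consume 2 nickel): ivory=9 nickel=7 salt=10
After 7 (craft barrel): barrel=1 ivory=6 nickel=7 salt=10
After 8 (craft barrel): barrel=2 ivory=3 nickel=7 salt=10
After 9 (craft barrel): barrel=3 nickel=7 salt=10
After 10 (gather 3 salt): barrel=3 nickel=7 salt=13
After 11 (gather 5 salt): barrel=3 nickel=7 salt=18
After 12 (gather 4 ivory): barrel=3 ivory=4 nickel=7 salt=18
After 13 (craft barrel): barrel=4 ivory=1 nickel=7 salt=18
After 14 (consume 3 barrel): barrel=1 ivory=1 nickel=7 salt=18
After 15 (gather 8 nickel): barrel=1 ivory=1 nickel=15 salt=18
After 16 (gather 7 iron): barrel=1 iron=7 ivory=1 nickel=15 salt=18
After 17 (gather 2 salt): barrel=1 iron=7 ivory=1 nickel=15 salt=20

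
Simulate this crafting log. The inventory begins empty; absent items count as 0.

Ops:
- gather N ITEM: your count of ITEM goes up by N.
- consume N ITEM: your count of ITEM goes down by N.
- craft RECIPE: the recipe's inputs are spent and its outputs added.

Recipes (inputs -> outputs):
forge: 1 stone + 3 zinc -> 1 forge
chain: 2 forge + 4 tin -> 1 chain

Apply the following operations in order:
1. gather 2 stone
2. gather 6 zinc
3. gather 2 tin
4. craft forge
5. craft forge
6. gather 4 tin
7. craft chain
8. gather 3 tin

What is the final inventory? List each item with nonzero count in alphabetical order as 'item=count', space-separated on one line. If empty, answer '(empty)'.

Answer: chain=1 tin=5

Derivation:
After 1 (gather 2 stone): stone=2
After 2 (gather 6 zinc): stone=2 zinc=6
After 3 (gather 2 tin): stone=2 tin=2 zinc=6
After 4 (craft forge): forge=1 stone=1 tin=2 zinc=3
After 5 (craft forge): forge=2 tin=2
After 6 (gather 4 tin): forge=2 tin=6
After 7 (craft chain): chain=1 tin=2
After 8 (gather 3 tin): chain=1 tin=5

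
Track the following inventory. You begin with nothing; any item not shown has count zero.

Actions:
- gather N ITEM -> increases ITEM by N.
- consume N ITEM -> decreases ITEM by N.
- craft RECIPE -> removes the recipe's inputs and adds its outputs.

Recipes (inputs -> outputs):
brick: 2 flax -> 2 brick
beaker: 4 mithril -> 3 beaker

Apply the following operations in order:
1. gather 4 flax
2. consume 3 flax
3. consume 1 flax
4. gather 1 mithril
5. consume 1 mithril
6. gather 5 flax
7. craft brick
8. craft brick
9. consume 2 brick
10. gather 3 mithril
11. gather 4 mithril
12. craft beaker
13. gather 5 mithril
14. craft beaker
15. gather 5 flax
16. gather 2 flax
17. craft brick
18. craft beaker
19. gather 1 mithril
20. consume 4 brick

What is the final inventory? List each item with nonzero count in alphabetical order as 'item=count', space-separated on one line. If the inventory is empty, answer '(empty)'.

After 1 (gather 4 flax): flax=4
After 2 (consume 3 flax): flax=1
After 3 (consume 1 flax): (empty)
After 4 (gather 1 mithril): mithril=1
After 5 (consume 1 mithril): (empty)
After 6 (gather 5 flax): flax=5
After 7 (craft brick): brick=2 flax=3
After 8 (craft brick): brick=4 flax=1
After 9 (consume 2 brick): brick=2 flax=1
After 10 (gather 3 mithril): brick=2 flax=1 mithril=3
After 11 (gather 4 mithril): brick=2 flax=1 mithril=7
After 12 (craft beaker): beaker=3 brick=2 flax=1 mithril=3
After 13 (gather 5 mithril): beaker=3 brick=2 flax=1 mithril=8
After 14 (craft beaker): beaker=6 brick=2 flax=1 mithril=4
After 15 (gather 5 flax): beaker=6 brick=2 flax=6 mithril=4
After 16 (gather 2 flax): beaker=6 brick=2 flax=8 mithril=4
After 17 (craft brick): beaker=6 brick=4 flax=6 mithril=4
After 18 (craft beaker): beaker=9 brick=4 flax=6
After 19 (gather 1 mithril): beaker=9 brick=4 flax=6 mithril=1
After 20 (consume 4 brick): beaker=9 flax=6 mithril=1

Answer: beaker=9 flax=6 mithril=1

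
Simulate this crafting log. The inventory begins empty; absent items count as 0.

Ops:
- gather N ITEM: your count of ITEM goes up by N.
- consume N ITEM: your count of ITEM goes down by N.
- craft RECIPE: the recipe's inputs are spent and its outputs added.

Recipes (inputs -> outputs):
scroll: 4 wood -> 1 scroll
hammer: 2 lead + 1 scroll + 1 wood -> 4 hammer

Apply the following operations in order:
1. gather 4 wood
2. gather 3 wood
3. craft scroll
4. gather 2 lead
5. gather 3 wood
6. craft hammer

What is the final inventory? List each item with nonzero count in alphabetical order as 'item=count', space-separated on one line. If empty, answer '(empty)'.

After 1 (gather 4 wood): wood=4
After 2 (gather 3 wood): wood=7
After 3 (craft scroll): scroll=1 wood=3
After 4 (gather 2 lead): lead=2 scroll=1 wood=3
After 5 (gather 3 wood): lead=2 scroll=1 wood=6
After 6 (craft hammer): hammer=4 wood=5

Answer: hammer=4 wood=5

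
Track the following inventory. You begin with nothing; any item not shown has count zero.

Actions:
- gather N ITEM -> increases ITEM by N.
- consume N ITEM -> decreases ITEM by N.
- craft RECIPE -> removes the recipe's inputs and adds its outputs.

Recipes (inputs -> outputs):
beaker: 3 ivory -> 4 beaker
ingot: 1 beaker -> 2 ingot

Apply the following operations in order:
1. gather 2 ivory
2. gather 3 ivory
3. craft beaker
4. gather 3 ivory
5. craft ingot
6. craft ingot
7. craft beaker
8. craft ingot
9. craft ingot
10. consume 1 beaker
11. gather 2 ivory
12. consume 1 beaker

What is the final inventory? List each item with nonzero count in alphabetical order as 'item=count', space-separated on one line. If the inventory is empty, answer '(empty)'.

Answer: beaker=2 ingot=8 ivory=4

Derivation:
After 1 (gather 2 ivory): ivory=2
After 2 (gather 3 ivory): ivory=5
After 3 (craft beaker): beaker=4 ivory=2
After 4 (gather 3 ivory): beaker=4 ivory=5
After 5 (craft ingot): beaker=3 ingot=2 ivory=5
After 6 (craft ingot): beaker=2 ingot=4 ivory=5
After 7 (craft beaker): beaker=6 ingot=4 ivory=2
After 8 (craft ingot): beaker=5 ingot=6 ivory=2
After 9 (craft ingot): beaker=4 ingot=8 ivory=2
After 10 (consume 1 beaker): beaker=3 ingot=8 ivory=2
After 11 (gather 2 ivory): beaker=3 ingot=8 ivory=4
After 12 (consume 1 beaker): beaker=2 ingot=8 ivory=4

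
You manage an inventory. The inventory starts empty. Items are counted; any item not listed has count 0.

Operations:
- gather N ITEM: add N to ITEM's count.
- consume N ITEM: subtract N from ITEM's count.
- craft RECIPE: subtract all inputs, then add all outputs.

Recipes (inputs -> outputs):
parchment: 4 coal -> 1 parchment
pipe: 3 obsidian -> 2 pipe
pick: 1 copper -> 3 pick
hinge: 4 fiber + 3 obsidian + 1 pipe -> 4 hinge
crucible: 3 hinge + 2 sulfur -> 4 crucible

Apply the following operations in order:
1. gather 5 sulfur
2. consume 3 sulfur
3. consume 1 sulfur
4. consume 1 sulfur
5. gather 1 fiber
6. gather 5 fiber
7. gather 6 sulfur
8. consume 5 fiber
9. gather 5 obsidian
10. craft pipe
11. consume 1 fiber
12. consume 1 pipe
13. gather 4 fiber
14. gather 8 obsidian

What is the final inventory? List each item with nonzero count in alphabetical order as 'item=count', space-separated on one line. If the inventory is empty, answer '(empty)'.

Answer: fiber=4 obsidian=10 pipe=1 sulfur=6

Derivation:
After 1 (gather 5 sulfur): sulfur=5
After 2 (consume 3 sulfur): sulfur=2
After 3 (consume 1 sulfur): sulfur=1
After 4 (consume 1 sulfur): (empty)
After 5 (gather 1 fiber): fiber=1
After 6 (gather 5 fiber): fiber=6
After 7 (gather 6 sulfur): fiber=6 sulfur=6
After 8 (consume 5 fiber): fiber=1 sulfur=6
After 9 (gather 5 obsidian): fiber=1 obsidian=5 sulfur=6
After 10 (craft pipe): fiber=1 obsidian=2 pipe=2 sulfur=6
After 11 (consume 1 fiber): obsidian=2 pipe=2 sulfur=6
After 12 (consume 1 pipe): obsidian=2 pipe=1 sulfur=6
After 13 (gather 4 fiber): fiber=4 obsidian=2 pipe=1 sulfur=6
After 14 (gather 8 obsidian): fiber=4 obsidian=10 pipe=1 sulfur=6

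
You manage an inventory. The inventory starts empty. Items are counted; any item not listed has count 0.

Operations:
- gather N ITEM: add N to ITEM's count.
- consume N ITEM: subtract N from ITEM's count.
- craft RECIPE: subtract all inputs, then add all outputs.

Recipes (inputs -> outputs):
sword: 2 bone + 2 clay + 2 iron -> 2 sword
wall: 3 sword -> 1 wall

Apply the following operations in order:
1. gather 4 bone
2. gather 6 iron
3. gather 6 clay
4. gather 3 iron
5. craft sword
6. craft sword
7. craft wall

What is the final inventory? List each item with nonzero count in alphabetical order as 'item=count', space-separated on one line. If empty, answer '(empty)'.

Answer: clay=2 iron=5 sword=1 wall=1

Derivation:
After 1 (gather 4 bone): bone=4
After 2 (gather 6 iron): bone=4 iron=6
After 3 (gather 6 clay): bone=4 clay=6 iron=6
After 4 (gather 3 iron): bone=4 clay=6 iron=9
After 5 (craft sword): bone=2 clay=4 iron=7 sword=2
After 6 (craft sword): clay=2 iron=5 sword=4
After 7 (craft wall): clay=2 iron=5 sword=1 wall=1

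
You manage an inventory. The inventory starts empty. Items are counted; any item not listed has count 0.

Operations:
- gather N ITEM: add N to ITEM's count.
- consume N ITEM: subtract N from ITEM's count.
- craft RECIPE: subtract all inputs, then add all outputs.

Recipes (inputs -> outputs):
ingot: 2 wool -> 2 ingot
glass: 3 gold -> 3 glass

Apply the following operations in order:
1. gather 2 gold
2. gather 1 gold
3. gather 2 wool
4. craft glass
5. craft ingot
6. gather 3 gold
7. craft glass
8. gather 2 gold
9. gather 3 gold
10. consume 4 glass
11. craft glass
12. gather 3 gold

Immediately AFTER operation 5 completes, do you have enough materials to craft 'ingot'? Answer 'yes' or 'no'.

After 1 (gather 2 gold): gold=2
After 2 (gather 1 gold): gold=3
After 3 (gather 2 wool): gold=3 wool=2
After 4 (craft glass): glass=3 wool=2
After 5 (craft ingot): glass=3 ingot=2

Answer: no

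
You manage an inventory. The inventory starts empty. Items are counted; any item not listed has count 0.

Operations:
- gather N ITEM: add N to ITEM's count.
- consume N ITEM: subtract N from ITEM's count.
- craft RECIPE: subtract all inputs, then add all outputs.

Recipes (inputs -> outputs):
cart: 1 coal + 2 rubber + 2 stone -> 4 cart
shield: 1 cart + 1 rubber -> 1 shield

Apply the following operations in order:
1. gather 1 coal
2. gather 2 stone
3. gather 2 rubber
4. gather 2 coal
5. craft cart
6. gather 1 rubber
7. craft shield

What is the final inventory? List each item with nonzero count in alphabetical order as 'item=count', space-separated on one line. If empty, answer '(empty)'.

Answer: cart=3 coal=2 shield=1

Derivation:
After 1 (gather 1 coal): coal=1
After 2 (gather 2 stone): coal=1 stone=2
After 3 (gather 2 rubber): coal=1 rubber=2 stone=2
After 4 (gather 2 coal): coal=3 rubber=2 stone=2
After 5 (craft cart): cart=4 coal=2
After 6 (gather 1 rubber): cart=4 coal=2 rubber=1
After 7 (craft shield): cart=3 coal=2 shield=1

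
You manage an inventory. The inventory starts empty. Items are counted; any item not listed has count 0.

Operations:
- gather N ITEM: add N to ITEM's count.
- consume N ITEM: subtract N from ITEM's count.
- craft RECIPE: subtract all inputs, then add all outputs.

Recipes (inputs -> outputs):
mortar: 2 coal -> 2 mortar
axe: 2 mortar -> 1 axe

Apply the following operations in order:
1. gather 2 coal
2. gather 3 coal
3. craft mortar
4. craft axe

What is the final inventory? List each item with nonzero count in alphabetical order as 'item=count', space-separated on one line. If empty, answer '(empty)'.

Answer: axe=1 coal=3

Derivation:
After 1 (gather 2 coal): coal=2
After 2 (gather 3 coal): coal=5
After 3 (craft mortar): coal=3 mortar=2
After 4 (craft axe): axe=1 coal=3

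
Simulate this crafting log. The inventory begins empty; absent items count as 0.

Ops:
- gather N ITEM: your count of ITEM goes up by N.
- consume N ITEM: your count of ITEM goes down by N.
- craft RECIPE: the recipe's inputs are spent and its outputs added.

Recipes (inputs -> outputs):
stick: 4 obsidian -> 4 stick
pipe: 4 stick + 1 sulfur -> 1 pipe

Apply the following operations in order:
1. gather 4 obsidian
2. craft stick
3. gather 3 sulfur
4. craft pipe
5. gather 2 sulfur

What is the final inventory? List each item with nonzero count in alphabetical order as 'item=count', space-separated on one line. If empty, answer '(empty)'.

After 1 (gather 4 obsidian): obsidian=4
After 2 (craft stick): stick=4
After 3 (gather 3 sulfur): stick=4 sulfur=3
After 4 (craft pipe): pipe=1 sulfur=2
After 5 (gather 2 sulfur): pipe=1 sulfur=4

Answer: pipe=1 sulfur=4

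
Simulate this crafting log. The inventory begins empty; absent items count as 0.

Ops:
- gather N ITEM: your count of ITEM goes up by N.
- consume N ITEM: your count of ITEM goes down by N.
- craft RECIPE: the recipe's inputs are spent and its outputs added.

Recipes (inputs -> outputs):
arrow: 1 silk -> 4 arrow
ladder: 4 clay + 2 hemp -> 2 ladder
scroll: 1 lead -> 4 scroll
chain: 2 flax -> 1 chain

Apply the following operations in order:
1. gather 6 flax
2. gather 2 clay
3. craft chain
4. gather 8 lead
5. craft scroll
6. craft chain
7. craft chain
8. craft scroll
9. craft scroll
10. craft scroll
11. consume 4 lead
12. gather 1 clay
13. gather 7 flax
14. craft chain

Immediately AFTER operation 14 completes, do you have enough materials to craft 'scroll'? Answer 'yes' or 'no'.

Answer: no

Derivation:
After 1 (gather 6 flax): flax=6
After 2 (gather 2 clay): clay=2 flax=6
After 3 (craft chain): chain=1 clay=2 flax=4
After 4 (gather 8 lead): chain=1 clay=2 flax=4 lead=8
After 5 (craft scroll): chain=1 clay=2 flax=4 lead=7 scroll=4
After 6 (craft chain): chain=2 clay=2 flax=2 lead=7 scroll=4
After 7 (craft chain): chain=3 clay=2 lead=7 scroll=4
After 8 (craft scroll): chain=3 clay=2 lead=6 scroll=8
After 9 (craft scroll): chain=3 clay=2 lead=5 scroll=12
After 10 (craft scroll): chain=3 clay=2 lead=4 scroll=16
After 11 (consume 4 lead): chain=3 clay=2 scroll=16
After 12 (gather 1 clay): chain=3 clay=3 scroll=16
After 13 (gather 7 flax): chain=3 clay=3 flax=7 scroll=16
After 14 (craft chain): chain=4 clay=3 flax=5 scroll=16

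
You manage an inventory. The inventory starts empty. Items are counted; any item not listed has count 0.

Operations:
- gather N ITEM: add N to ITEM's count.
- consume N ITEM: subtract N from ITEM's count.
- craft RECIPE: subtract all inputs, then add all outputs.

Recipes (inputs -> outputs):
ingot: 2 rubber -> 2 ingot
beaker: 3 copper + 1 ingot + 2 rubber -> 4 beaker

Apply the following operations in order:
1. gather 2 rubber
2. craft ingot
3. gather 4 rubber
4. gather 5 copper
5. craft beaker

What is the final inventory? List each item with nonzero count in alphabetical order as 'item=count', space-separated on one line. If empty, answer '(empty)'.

Answer: beaker=4 copper=2 ingot=1 rubber=2

Derivation:
After 1 (gather 2 rubber): rubber=2
After 2 (craft ingot): ingot=2
After 3 (gather 4 rubber): ingot=2 rubber=4
After 4 (gather 5 copper): copper=5 ingot=2 rubber=4
After 5 (craft beaker): beaker=4 copper=2 ingot=1 rubber=2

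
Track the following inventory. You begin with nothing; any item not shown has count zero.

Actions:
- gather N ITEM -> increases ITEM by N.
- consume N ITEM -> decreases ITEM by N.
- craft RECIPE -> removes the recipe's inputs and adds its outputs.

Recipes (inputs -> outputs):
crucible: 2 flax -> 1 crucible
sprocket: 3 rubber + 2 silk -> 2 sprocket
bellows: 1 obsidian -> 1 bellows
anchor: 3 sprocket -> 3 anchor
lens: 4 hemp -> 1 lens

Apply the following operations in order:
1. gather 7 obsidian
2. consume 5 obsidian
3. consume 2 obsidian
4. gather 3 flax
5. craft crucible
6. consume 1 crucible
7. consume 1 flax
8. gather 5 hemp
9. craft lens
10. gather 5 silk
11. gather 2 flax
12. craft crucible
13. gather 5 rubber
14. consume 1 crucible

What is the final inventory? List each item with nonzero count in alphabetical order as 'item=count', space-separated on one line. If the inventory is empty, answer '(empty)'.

After 1 (gather 7 obsidian): obsidian=7
After 2 (consume 5 obsidian): obsidian=2
After 3 (consume 2 obsidian): (empty)
After 4 (gather 3 flax): flax=3
After 5 (craft crucible): crucible=1 flax=1
After 6 (consume 1 crucible): flax=1
After 7 (consume 1 flax): (empty)
After 8 (gather 5 hemp): hemp=5
After 9 (craft lens): hemp=1 lens=1
After 10 (gather 5 silk): hemp=1 lens=1 silk=5
After 11 (gather 2 flax): flax=2 hemp=1 lens=1 silk=5
After 12 (craft crucible): crucible=1 hemp=1 lens=1 silk=5
After 13 (gather 5 rubber): crucible=1 hemp=1 lens=1 rubber=5 silk=5
After 14 (consume 1 crucible): hemp=1 lens=1 rubber=5 silk=5

Answer: hemp=1 lens=1 rubber=5 silk=5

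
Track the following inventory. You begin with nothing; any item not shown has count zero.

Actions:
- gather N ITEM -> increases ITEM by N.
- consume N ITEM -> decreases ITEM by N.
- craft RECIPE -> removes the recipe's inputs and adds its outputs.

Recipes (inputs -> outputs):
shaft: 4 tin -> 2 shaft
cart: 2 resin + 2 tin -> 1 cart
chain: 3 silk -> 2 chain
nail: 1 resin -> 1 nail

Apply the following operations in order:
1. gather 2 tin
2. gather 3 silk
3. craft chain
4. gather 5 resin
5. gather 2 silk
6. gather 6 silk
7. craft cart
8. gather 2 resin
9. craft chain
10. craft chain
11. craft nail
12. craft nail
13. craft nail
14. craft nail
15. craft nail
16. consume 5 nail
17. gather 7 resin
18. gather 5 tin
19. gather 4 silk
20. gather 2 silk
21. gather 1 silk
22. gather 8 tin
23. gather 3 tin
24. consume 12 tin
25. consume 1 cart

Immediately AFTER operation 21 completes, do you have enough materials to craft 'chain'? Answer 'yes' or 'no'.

Answer: yes

Derivation:
After 1 (gather 2 tin): tin=2
After 2 (gather 3 silk): silk=3 tin=2
After 3 (craft chain): chain=2 tin=2
After 4 (gather 5 resin): chain=2 resin=5 tin=2
After 5 (gather 2 silk): chain=2 resin=5 silk=2 tin=2
After 6 (gather 6 silk): chain=2 resin=5 silk=8 tin=2
After 7 (craft cart): cart=1 chain=2 resin=3 silk=8
After 8 (gather 2 resin): cart=1 chain=2 resin=5 silk=8
After 9 (craft chain): cart=1 chain=4 resin=5 silk=5
After 10 (craft chain): cart=1 chain=6 resin=5 silk=2
After 11 (craft nail): cart=1 chain=6 nail=1 resin=4 silk=2
After 12 (craft nail): cart=1 chain=6 nail=2 resin=3 silk=2
After 13 (craft nail): cart=1 chain=6 nail=3 resin=2 silk=2
After 14 (craft nail): cart=1 chain=6 nail=4 resin=1 silk=2
After 15 (craft nail): cart=1 chain=6 nail=5 silk=2
After 16 (consume 5 nail): cart=1 chain=6 silk=2
After 17 (gather 7 resin): cart=1 chain=6 resin=7 silk=2
After 18 (gather 5 tin): cart=1 chain=6 resin=7 silk=2 tin=5
After 19 (gather 4 silk): cart=1 chain=6 resin=7 silk=6 tin=5
After 20 (gather 2 silk): cart=1 chain=6 resin=7 silk=8 tin=5
After 21 (gather 1 silk): cart=1 chain=6 resin=7 silk=9 tin=5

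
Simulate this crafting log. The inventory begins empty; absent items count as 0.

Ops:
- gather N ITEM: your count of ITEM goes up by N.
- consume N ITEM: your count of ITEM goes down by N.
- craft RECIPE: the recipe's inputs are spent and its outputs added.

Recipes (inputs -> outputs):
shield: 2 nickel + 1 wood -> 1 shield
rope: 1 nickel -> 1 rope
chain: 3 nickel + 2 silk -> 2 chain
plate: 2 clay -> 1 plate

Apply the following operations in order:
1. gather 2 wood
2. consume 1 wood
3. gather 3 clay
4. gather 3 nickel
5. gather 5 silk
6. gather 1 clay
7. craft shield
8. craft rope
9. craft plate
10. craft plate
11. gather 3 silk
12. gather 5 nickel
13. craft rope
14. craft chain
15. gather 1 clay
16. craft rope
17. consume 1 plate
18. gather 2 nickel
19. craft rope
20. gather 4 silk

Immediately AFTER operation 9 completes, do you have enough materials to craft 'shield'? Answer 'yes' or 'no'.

After 1 (gather 2 wood): wood=2
After 2 (consume 1 wood): wood=1
After 3 (gather 3 clay): clay=3 wood=1
After 4 (gather 3 nickel): clay=3 nickel=3 wood=1
After 5 (gather 5 silk): clay=3 nickel=3 silk=5 wood=1
After 6 (gather 1 clay): clay=4 nickel=3 silk=5 wood=1
After 7 (craft shield): clay=4 nickel=1 shield=1 silk=5
After 8 (craft rope): clay=4 rope=1 shield=1 silk=5
After 9 (craft plate): clay=2 plate=1 rope=1 shield=1 silk=5

Answer: no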